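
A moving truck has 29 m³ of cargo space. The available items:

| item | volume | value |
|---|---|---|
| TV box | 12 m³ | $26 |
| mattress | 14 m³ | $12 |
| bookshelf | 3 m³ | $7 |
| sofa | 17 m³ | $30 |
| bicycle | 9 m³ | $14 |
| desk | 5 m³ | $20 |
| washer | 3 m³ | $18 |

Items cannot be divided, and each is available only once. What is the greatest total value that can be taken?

Check high-value combinations within 29 m³:
- TV box+bicycle+desk+washer: volume 12+9+5+3=29, value 26+14+20+18=78
- bookshelf+sofa+desk+washer: volume 3+17+5+3=28, value 7+30+20+18=75
- TV box+bookshelf+desk+washer: volume 12+3+5+3=23, value 26+7+20+18=71
- sofa+desk+washer: volume 17+5+3=25, value 30+20+18=68
- TV box+bookshelf+bicycle+desk: volume 12+3+9+5=29, value 26+7+14+20=67
Best: $78.

$78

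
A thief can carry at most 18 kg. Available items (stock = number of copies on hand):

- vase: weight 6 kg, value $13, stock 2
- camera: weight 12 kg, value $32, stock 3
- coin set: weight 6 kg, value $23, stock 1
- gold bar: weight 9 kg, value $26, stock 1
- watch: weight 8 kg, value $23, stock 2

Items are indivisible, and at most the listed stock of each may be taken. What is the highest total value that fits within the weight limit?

$55

Top feasible selections:
- 1×camera + 1×coin set: weight 18, value 55
- 1×coin set + 1×gold bar: weight 15, value 49
Best: $55.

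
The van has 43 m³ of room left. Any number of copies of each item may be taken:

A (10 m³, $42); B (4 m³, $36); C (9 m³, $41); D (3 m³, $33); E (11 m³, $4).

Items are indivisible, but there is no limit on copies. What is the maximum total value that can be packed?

$465

Best value-per-unit is D at 33/3; filling with it alone gives 14×33 = 462.
Optimal mix: 1×B + 13×D → volume 43, value 465.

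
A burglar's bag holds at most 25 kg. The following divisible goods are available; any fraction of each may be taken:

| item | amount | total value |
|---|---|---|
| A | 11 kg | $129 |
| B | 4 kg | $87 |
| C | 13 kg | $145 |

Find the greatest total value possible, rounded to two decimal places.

327.54

Take in order of value per unit:
- B (87/4 per unit): all 4 → value 87, running total 87.00
- A (129/11 per unit): all 11 → value 129, running total 216.00
- C (145/13 per unit): 10 of 13 → value 10×145/13 = 111.5385, running total 327.54
Total 327.54.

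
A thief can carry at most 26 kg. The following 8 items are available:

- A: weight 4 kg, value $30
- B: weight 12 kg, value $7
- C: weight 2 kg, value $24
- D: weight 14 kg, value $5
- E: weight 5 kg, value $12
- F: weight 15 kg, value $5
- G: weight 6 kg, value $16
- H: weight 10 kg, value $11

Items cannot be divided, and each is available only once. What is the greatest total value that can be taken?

Check high-value combinations within 26 kg:
- A+C+E+G: weight 4+2+5+6=17, value 30+24+12+16=82
- A+C+G+H: weight 4+2+6+10=22, value 30+24+16+11=81
- A+C+E+H: weight 4+2+5+10=21, value 30+24+12+11=77
Best: $82.

$82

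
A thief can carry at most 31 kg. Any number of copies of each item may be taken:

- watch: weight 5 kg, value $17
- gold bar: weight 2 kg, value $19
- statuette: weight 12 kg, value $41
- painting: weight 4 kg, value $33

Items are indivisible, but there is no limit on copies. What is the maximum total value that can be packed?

$285

Best value-per-unit is gold bar at 19/2, and filling with it alone uses weight 15×2=30. No mix of the others beats 15×19 = 285.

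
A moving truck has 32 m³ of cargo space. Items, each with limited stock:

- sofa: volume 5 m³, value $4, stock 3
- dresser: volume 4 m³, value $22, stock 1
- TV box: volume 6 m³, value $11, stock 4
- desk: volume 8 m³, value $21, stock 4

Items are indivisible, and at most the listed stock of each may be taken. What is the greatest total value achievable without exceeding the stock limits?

Best selections within volume 32 and stock limits:
- 1×dresser + 2×TV box + 2×desk: volume 32, value 86
- 1×dresser + 3×desk: volume 28, value 85
- 4×desk: volume 32, value 84
Best: $86.

$86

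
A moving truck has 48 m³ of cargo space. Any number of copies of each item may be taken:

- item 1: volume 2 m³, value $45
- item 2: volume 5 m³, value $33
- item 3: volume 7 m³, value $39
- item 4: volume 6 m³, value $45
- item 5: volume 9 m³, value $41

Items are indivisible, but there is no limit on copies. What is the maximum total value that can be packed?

Best value-per-unit is item 1 at 45/2, and filling with it alone uses volume 24×2=48. No mix of the others beats 24×45 = 1080.

$1080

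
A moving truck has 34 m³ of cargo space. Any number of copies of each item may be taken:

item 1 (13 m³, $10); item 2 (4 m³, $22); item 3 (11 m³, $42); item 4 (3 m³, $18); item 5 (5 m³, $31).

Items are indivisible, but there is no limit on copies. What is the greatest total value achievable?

Best value-per-unit is item 5 at 31/5; filling with it alone gives 6×31 = 186.
Optimal mix: 3×item 4 + 5×item 5 → volume 34, value 209.

$209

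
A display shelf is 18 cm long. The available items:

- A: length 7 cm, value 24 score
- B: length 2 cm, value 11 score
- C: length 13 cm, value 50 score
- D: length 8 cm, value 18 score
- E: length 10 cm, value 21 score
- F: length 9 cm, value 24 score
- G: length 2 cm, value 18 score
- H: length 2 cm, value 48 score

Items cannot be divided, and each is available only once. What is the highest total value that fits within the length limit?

Check high-value combinations within 18 cm:
- C+G+H: length 13+2+2=17, value 50+18+48=116
- B+C+H: length 2+13+2=17, value 11+50+48=109
- A+B+G+H: length 7+2+2+2=13, value 24+11+18+48=101
- B+F+G+H: length 2+9+2+2=15, value 11+24+18+48=101
Best: 116 score.

116 score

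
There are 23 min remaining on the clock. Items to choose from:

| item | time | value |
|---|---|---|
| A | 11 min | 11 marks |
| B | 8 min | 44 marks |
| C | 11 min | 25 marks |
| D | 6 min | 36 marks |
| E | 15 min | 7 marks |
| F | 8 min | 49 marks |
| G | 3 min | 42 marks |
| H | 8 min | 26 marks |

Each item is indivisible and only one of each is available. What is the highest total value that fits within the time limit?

135 marks

This is a 0/1 knapsack; check combinations near the capacity.
- B+F+G: time 8+8+3=19, value 44+49+42=135
- B+D+F: time 8+6+8=22, value 44+36+49=129
- D+F+G: time 6+8+3=17, value 36+49+42=127
Best: 135 marks.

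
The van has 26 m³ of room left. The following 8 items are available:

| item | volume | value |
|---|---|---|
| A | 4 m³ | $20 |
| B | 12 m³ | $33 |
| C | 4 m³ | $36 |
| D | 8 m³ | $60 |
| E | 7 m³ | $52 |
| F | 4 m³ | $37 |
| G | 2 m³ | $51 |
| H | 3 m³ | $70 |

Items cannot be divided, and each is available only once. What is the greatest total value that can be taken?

Check high-value combinations within 26 m³:
- A+C+D+F+G+H: volume 4+4+8+4+2+3=25, value 20+36+60+37+51+70=274
- D+E+F+G+H: volume 8+7+4+2+3=24, value 60+52+37+51+70=270
- C+D+E+G+H: volume 4+8+7+2+3=24, value 36+60+52+51+70=269
- A+C+E+F+G+H: volume 4+4+7+4+2+3=24, value 20+36+52+37+51+70=266
Best: $274.

$274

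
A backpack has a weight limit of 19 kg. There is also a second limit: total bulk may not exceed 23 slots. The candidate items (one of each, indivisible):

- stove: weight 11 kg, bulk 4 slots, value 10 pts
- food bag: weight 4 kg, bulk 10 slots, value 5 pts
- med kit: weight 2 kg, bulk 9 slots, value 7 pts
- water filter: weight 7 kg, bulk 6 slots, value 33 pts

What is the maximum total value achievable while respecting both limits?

Feasible sets respecting both limits:
- stove+water filter: weight 18, bulk 10, value 43
- med kit+water filter: weight 9, bulk 15, value 40
- food bag+water filter: weight 11, bulk 16, value 38
- water filter: weight 7, bulk 6, value 33
Best: 43 pts.

43 pts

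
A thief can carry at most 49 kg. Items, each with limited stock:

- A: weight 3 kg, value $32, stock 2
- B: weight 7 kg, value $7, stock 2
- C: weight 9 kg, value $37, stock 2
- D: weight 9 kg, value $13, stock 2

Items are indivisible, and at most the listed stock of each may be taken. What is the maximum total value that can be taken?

$171

Best selections within weight 49 and stock limits:
- 2×A + 1×B + 2×C + 2×D: weight 49, value 171
- 2×A + 2×B + 2×C + 1×D: weight 47, value 165
- 2×A + 2×C + 2×D: weight 42, value 164
Best: $171.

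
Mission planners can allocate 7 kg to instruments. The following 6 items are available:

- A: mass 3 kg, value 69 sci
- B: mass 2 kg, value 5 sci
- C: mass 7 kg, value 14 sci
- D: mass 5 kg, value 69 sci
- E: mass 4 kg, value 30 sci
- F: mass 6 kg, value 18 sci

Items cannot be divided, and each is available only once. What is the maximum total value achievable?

This is a 0/1 knapsack; check combinations near the capacity.
- A+E: mass 3+4=7, value 69+30=99
- A+B: mass 3+2=5, value 69+5=74
- B+D: mass 2+5=7, value 5+69=74
Best: 99 sci.

99 sci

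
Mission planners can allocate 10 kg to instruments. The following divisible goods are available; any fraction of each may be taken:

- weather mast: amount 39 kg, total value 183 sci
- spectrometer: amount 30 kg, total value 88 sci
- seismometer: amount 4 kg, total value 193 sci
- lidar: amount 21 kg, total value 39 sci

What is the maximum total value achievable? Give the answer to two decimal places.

221.15

Take in order of value per unit:
- seismometer (193/4 per unit): all 4 → value 193, running total 193.00
- weather mast (183/39 per unit): 6 of 39 → value 6×183/39 = 28.1538, running total 221.15
Total 221.15.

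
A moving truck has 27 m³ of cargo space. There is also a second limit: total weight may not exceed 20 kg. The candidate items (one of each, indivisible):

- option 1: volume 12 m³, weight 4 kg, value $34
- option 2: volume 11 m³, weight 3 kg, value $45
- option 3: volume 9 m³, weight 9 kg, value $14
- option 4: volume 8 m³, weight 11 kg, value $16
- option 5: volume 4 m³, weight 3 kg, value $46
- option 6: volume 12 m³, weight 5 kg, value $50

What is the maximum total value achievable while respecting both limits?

Feasible sets respecting both limits:
- option 2+option 5+option 6: volume 27, weight 11, value 141
- option 1+option 2+option 5: volume 27, weight 10, value 125
- option 4+option 5+option 6: volume 24, weight 19, value 112
Best: $141.

$141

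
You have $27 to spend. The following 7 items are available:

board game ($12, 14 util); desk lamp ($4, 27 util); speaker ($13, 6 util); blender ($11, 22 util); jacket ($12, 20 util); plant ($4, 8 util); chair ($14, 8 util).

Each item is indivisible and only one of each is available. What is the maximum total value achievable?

69 util

Check high-value combinations within $27:
- desk lamp+blender+jacket: cost 4+11+12=27, value 27+22+20=69
- board game+desk lamp+blender: cost 12+4+11=27, value 14+27+22=63
- desk lamp+blender+plant: cost 4+11+4=19, value 27+22+8=57
- desk lamp+jacket+plant: cost 4+12+4=20, value 27+20+8=55
- blender+jacket+plant: cost 11+12+4=27, value 22+20+8=50
Best: 69 util.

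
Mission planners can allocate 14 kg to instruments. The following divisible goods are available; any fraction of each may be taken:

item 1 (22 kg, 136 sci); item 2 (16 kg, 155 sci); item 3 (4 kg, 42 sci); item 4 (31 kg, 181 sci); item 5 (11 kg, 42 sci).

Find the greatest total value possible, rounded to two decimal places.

138.88

Take in order of value per unit:
- item 3 (42/4 per unit): all 4 → value 42, running total 42.00
- item 2 (155/16 per unit): 10 of 16 → value 10×155/16 = 96.8750, running total 138.88
Total 138.88.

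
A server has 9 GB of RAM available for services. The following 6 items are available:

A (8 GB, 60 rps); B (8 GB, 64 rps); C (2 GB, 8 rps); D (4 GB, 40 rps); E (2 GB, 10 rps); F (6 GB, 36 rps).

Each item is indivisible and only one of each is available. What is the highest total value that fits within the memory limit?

Check high-value combinations within 9 GB:
- B: memory 8, value 64
- A: memory 8, value 60
- C+D+E: memory 2+4+2=8, value 8+40+10=58
- D+E: memory 4+2=6, value 40+10=50
- C+D: memory 2+4=6, value 8+40=48
Best: 64 rps.

64 rps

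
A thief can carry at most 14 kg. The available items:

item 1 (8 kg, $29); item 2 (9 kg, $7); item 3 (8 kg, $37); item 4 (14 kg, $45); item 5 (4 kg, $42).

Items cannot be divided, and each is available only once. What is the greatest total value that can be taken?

$79

Check high-value combinations within 14 kg:
- item 3+item 5: weight 8+4=12, value 37+42=79
- item 1+item 5: weight 8+4=12, value 29+42=71
- item 2+item 5: weight 9+4=13, value 7+42=49
- item 4: weight 14, value 45
Best: $79.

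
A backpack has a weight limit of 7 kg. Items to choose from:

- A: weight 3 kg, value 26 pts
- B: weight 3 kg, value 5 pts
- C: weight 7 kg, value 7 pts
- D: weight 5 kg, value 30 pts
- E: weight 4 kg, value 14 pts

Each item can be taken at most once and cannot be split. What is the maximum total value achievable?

40 pts

Check high-value combinations within 7 kg:
- A+E: weight 3+4=7, value 26+14=40
- A+B: weight 3+3=6, value 26+5=31
- D: weight 5, value 30
- A: weight 3, value 26
Best: 40 pts.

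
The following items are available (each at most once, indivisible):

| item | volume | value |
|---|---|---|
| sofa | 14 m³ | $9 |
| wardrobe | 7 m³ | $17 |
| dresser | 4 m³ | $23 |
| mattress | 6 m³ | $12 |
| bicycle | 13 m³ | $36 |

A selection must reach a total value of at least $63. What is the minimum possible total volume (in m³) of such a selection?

Subsets with value ≥ 63, sorted by total volume:
- dresser+mattress+bicycle: volume 23, value 71
- wardrobe+dresser+bicycle: volume 24, value 76
- wardrobe+mattress+bicycle: volume 26, value 65
- wardrobe+dresser+mattress+bicycle: volume 30, value 88
Minimum volume: 23 m³.

23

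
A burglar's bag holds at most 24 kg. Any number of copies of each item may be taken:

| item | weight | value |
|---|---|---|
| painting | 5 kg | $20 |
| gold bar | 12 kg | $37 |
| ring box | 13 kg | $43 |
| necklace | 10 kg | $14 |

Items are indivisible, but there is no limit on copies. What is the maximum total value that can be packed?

$83

Best value-per-unit is painting at 20/5; filling with it alone gives 4×20 = 80.
Optimal mix: 2×painting + 1×ring box → weight 23, value 83.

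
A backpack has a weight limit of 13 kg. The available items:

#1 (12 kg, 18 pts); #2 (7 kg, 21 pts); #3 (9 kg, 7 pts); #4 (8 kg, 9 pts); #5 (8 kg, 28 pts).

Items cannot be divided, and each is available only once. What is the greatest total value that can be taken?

This is a 0/1 knapsack; check combinations near the capacity.
- #5: weight 8, value 28
- #2: weight 7, value 21
- #1: weight 12, value 18
- #4: weight 8, value 9
- #3: weight 9, value 7
Best: 28 pts.

28 pts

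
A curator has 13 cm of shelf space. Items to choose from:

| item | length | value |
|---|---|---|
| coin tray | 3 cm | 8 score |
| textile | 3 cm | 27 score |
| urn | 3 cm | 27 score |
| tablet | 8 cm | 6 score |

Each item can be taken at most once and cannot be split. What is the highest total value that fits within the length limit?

This is a 0/1 knapsack; check combinations near the capacity.
- coin tray+textile+urn: length 3+3+3=9, value 8+27+27=62
- textile+urn: length 3+3=6, value 27+27=54
- coin tray+textile: length 3+3=6, value 8+27=35
- coin tray+urn: length 3+3=6, value 8+27=35
Best: 62 score.

62 score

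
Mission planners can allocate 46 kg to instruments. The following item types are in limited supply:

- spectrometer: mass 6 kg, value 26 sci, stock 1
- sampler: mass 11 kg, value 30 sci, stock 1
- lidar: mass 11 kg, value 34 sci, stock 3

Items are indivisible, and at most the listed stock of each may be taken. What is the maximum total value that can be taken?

Best selections within mass 46 and stock limits:
- 1×sampler + 3×lidar: mass 44, value 132
- 1×spectrometer + 3×lidar: mass 39, value 128
Best: 132 sci.

132 sci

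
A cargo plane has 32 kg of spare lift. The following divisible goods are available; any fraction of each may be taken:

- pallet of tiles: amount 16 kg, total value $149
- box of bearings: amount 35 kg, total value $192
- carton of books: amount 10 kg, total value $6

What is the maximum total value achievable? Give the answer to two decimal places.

236.77

Take in order of value per unit:
- pallet of tiles (149/16 per unit): all 16 → value 149, running total 149.00
- box of bearings (192/35 per unit): 16 of 35 → value 16×192/35 = 87.7714, running total 236.77
Total 236.77.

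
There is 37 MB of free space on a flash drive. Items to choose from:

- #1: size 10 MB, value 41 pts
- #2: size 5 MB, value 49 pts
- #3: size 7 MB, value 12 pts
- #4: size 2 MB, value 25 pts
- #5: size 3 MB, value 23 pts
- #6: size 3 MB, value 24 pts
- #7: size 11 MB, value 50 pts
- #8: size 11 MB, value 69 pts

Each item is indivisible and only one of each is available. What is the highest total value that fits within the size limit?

Check high-value combinations within 37 MB:
- #2+#4+#5+#6+#7+#8: size 5+2+3+3+11+11=35, value 49+25+23+24+50+69=240
- #1+#2+#4+#5+#6+#8: size 10+5+2+3+3+11=34, value 41+49+25+23+24+69=231
- #2+#4+#6+#7+#8: size 5+2+3+11+11=32, value 49+25+24+50+69=217
Best: 240 pts.

240 pts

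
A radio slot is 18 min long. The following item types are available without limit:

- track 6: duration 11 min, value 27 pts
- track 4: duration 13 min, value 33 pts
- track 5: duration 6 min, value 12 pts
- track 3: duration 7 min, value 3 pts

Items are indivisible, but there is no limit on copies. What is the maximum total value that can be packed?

39 pts

Best value-per-unit is track 4 at 33/13; filling with it alone gives 1×33 = 33.
Optimal mix: 1×track 6 + 1×track 5 → duration 17, value 39.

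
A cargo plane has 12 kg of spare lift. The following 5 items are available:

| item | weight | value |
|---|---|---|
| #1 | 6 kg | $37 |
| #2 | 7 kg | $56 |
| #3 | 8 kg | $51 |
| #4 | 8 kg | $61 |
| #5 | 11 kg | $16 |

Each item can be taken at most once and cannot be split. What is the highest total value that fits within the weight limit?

Check high-value combinations within 12 kg:
- #4: weight 8, value 61
- #2: weight 7, value 56
- #3: weight 8, value 51
Best: $61.

$61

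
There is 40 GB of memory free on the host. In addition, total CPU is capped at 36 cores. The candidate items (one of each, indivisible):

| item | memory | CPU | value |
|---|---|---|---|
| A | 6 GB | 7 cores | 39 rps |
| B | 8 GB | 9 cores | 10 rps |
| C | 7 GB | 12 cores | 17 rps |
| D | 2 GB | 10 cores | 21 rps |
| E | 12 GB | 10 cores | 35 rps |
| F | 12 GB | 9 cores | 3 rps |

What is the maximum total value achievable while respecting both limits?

105 rps

Feasible sets respecting both limits:
- A+B+D+E: memory 28, CPU 36, value 105
- A+D+E+F: memory 32, CPU 36, value 98
- A+D+E: memory 20, CPU 27, value 95
- A+C+E: memory 25, CPU 29, value 91
Best: 105 rps.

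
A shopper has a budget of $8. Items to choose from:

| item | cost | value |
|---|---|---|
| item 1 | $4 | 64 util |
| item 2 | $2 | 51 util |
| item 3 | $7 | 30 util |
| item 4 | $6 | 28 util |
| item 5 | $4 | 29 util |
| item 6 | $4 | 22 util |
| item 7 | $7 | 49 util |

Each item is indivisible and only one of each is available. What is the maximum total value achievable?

115 util

Check high-value combinations within $8:
- item 1+item 2: cost 4+2=6, value 64+51=115
- item 1+item 5: cost 4+4=8, value 64+29=93
- item 1+item 6: cost 4+4=8, value 64+22=86
- item 2+item 5: cost 2+4=6, value 51+29=80
Best: 115 util.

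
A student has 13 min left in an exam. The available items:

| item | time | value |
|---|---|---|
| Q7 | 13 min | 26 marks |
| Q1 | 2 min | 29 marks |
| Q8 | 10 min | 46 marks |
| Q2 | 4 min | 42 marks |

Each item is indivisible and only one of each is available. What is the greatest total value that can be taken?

This is a 0/1 knapsack; check combinations near the capacity.
- Q1+Q8: time 2+10=12, value 29+46=75
- Q1+Q2: time 2+4=6, value 29+42=71
- Q8: time 10, value 46
Best: 75 marks.

75 marks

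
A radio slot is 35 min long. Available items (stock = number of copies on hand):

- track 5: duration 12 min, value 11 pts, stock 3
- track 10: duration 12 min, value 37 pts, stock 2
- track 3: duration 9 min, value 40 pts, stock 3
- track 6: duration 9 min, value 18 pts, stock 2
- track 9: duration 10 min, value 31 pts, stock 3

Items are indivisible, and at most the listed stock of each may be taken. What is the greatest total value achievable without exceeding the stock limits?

120 pts

Best selections within duration 35 and stock limits:
- 3×track 3: duration 27, value 120
- 1×track 10 + 2×track 3: duration 30, value 117
Best: 120 pts.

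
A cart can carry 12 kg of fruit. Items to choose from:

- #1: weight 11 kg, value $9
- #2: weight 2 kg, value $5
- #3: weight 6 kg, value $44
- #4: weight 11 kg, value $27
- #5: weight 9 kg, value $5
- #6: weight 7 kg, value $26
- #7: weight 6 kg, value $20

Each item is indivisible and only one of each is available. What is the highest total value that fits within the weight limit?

Check high-value combinations within 12 kg:
- #3+#7: weight 6+6=12, value 44+20=64
- #2+#3: weight 2+6=8, value 5+44=49
- #3: weight 6, value 44
- #2+#6: weight 2+7=9, value 5+26=31
- #4: weight 11, value 27
Best: $64.

$64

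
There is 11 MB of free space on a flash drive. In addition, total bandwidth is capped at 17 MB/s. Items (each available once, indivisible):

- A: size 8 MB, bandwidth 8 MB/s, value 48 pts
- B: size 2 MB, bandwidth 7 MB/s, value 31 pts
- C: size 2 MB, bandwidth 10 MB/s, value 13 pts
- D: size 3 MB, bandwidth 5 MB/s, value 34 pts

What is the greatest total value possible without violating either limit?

82 pts

Feasible sets respecting both limits:
- A+D: size 11, bandwidth 13, value 82
- A+B: size 10, bandwidth 15, value 79
- B+D: size 5, bandwidth 12, value 65
- A: size 8, bandwidth 8, value 48
Best: 82 pts.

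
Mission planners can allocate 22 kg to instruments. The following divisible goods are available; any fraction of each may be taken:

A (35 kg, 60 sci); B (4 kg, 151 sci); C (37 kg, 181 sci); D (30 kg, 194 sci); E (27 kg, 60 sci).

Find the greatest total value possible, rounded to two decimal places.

Take in order of value per unit:
- B (151/4 per unit): all 4 → value 151, running total 151.00
- D (194/30 per unit): 18 of 30 → value 18×194/30 = 116.4000, running total 267.40
Total 267.40.

267.40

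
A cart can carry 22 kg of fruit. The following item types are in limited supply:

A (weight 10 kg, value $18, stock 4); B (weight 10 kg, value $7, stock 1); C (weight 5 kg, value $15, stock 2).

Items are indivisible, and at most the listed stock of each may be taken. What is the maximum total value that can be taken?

$48

Best selections within weight 22 and stock limits:
- 1×A + 2×C: weight 20, value 48
- 1×B + 2×C: weight 20, value 37
- 2×A: weight 20, value 36
- 1×A + 1×C: weight 15, value 33
Best: $48.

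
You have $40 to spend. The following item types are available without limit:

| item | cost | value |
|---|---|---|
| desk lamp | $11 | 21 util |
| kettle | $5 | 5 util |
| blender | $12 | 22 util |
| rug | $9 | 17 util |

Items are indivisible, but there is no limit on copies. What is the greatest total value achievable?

76 util

Best value-per-unit is desk lamp at 21/11; filling with it alone gives 3×21 = 63.
Optimal mix: 2×desk lamp + 2×rug → cost 40, value 76.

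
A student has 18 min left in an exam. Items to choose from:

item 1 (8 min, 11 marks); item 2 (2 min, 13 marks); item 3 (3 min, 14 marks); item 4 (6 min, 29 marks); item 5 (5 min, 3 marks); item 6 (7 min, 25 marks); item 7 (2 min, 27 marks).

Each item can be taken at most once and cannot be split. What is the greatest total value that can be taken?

95 marks

Check high-value combinations within 18 min:
- item 3+item 4+item 6+item 7: time 3+6+7+2=18, value 14+29+25+27=95
- item 2+item 4+item 6+item 7: time 2+6+7+2=17, value 13+29+25+27=94
- item 2+item 3+item 4+item 5+item 7: time 2+3+6+5+2=18, value 13+14+29+3+27=86
Best: 95 marks.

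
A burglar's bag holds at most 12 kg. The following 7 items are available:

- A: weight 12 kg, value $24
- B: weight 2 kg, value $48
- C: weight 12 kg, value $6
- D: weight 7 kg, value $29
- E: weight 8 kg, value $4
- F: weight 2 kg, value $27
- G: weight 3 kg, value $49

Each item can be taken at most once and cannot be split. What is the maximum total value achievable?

$126

Check high-value combinations within 12 kg:
- B+D+G: weight 2+7+3=12, value 48+29+49=126
- B+F+G: weight 2+2+3=7, value 48+27+49=124
- D+F+G: weight 7+2+3=12, value 29+27+49=105
Best: $126.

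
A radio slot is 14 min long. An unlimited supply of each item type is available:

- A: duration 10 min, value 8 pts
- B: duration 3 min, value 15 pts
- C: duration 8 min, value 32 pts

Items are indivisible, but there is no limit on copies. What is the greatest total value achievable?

Best value-per-unit is B at 15/3; filling with it alone gives 4×15 = 60.
Optimal mix: 2×B + 1×C → duration 14, value 62.

62 pts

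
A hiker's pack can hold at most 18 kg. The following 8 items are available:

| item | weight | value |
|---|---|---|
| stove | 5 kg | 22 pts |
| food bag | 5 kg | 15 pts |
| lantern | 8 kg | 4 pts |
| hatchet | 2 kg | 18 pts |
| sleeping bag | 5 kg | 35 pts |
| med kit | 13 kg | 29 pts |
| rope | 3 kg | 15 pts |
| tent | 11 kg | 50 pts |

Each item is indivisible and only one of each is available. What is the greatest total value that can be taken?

103 pts

Check high-value combinations within 18 kg:
- hatchet+sleeping bag+tent: weight 2+5+11=18, value 18+35+50=103
- stove+hatchet+sleeping bag+rope: weight 5+2+5+3=15, value 22+18+35+15=90
- stove+food bag+hatchet+sleeping bag: weight 5+5+2+5=17, value 22+15+18+35=90
Best: 103 pts.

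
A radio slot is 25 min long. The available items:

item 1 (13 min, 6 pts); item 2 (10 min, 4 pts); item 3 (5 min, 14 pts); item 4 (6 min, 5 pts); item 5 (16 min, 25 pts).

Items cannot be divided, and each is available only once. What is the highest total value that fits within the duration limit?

This is a 0/1 knapsack; check combinations near the capacity.
- item 3+item 5: duration 5+16=21, value 14+25=39
- item 4+item 5: duration 6+16=22, value 5+25=30
- item 5: duration 16, value 25
Best: 39 pts.

39 pts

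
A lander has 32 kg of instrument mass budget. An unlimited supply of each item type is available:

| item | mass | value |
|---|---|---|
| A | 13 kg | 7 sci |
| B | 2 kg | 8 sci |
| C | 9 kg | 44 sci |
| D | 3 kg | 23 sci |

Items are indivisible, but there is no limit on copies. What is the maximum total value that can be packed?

Best value-per-unit is D at 23/3; filling with it alone gives 10×23 = 230.
Optimal mix: 1×B + 10×D → mass 32, value 238.

238 sci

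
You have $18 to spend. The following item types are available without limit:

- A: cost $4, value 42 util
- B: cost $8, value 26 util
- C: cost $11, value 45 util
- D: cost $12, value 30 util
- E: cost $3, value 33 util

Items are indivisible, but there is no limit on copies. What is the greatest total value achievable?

Best value-per-unit is E at 33/3, and filling with it alone uses cost 6×3=18. No mix of the others beats 6×33 = 198.

198 util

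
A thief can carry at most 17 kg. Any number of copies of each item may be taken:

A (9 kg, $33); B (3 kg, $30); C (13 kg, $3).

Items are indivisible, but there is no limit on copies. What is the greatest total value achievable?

Best value-per-unit is B at 30/3, and filling with it alone uses weight 5×3=15. No mix of the others beats 5×30 = 150.

$150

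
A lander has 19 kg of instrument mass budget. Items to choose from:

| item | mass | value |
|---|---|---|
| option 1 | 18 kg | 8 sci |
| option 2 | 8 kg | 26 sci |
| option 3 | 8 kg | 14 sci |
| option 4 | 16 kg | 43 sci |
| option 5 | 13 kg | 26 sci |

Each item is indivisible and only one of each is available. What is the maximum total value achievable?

43 sci

Check high-value combinations within 19 kg:
- option 4: mass 16, value 43
- option 2+option 3: mass 8+8=16, value 26+14=40
- option 2: mass 8, value 26
- option 5: mass 13, value 26
Best: 43 sci.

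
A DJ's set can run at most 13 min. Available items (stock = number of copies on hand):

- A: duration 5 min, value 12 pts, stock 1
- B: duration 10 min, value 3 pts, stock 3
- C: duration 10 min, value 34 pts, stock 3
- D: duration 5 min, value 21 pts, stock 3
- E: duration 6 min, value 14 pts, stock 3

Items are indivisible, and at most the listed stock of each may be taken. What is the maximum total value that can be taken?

Top feasible selections:
- 2×D: duration 10, value 42
- 1×D + 1×E: duration 11, value 35
- 1×C: duration 10, value 34
Best: 42 pts.

42 pts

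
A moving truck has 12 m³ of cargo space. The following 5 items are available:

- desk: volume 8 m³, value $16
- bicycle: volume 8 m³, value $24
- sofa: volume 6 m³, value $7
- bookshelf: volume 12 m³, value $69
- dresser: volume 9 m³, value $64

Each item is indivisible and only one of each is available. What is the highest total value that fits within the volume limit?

Check high-value combinations within 12 m³:
- bookshelf: volume 12, value 69
- dresser: volume 9, value 64
- bicycle: volume 8, value 24
- desk: volume 8, value 16
Best: $69.

$69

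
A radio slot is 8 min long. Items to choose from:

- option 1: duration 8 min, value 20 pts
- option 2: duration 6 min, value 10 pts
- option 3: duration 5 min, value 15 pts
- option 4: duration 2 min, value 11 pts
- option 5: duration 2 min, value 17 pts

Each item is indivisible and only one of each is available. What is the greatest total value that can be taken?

Check high-value combinations within 8 min:
- option 3+option 5: duration 5+2=7, value 15+17=32
- option 4+option 5: duration 2+2=4, value 11+17=28
- option 2+option 5: duration 6+2=8, value 10+17=27
Best: 32 pts.

32 pts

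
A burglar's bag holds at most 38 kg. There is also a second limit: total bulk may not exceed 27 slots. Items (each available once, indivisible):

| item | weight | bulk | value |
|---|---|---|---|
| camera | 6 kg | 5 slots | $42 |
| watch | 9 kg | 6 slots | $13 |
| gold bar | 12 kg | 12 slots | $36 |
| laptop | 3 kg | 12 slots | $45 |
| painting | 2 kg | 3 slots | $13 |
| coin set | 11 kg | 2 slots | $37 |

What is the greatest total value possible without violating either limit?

Feasible sets respecting both limits:
- camera+watch+laptop+coin set: weight 29, bulk 25, value 137
- camera+laptop+painting+coin set: weight 22, bulk 22, value 137
- camera+watch+gold bar+coin set: weight 38, bulk 25, value 128
- camera+gold bar+painting+coin set: weight 31, bulk 22, value 128
Best: $137.

$137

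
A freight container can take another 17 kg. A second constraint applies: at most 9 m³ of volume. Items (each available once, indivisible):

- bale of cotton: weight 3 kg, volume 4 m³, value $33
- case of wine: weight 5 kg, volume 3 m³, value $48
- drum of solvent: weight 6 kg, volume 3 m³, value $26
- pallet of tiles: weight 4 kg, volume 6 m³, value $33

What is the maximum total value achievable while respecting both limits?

$81

Feasible sets respecting both limits:
- bale of cotton+case of wine: weight 8, volume 7, value 81
- case of wine+pallet of tiles: weight 9, volume 9, value 81
- case of wine+drum of solvent: weight 11, volume 6, value 74
- bale of cotton+drum of solvent: weight 9, volume 7, value 59
Best: $81.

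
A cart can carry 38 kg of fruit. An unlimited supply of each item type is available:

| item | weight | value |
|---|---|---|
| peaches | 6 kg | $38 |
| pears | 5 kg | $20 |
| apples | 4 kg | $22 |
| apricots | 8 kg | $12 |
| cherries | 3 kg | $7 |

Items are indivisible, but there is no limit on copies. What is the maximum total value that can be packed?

Best value-per-unit is peaches at 38/6; filling with it alone gives 6×38 = 228.
Optimal mix: 5×peaches + 2×apples → weight 38, value 234.

$234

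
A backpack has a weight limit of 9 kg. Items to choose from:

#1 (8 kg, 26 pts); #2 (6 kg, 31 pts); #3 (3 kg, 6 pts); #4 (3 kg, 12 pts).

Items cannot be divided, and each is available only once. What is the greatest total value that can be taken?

43 pts

This is a 0/1 knapsack; check combinations near the capacity.
- #2+#4: weight 6+3=9, value 31+12=43
- #2+#3: weight 6+3=9, value 31+6=37
- #2: weight 6, value 31
- #1: weight 8, value 26
- #3+#4: weight 3+3=6, value 6+12=18
Best: 43 pts.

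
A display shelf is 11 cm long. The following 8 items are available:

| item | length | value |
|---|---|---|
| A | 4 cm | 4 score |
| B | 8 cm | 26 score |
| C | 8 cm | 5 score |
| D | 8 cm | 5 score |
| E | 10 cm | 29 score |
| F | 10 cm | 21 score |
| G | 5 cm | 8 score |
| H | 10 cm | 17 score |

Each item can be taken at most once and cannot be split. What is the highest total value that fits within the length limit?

Check high-value combinations within 11 cm:
- E: length 10, value 29
- B: length 8, value 26
- F: length 10, value 21
- H: length 10, value 17
- A+G: length 4+5=9, value 4+8=12
Best: 29 score.

29 score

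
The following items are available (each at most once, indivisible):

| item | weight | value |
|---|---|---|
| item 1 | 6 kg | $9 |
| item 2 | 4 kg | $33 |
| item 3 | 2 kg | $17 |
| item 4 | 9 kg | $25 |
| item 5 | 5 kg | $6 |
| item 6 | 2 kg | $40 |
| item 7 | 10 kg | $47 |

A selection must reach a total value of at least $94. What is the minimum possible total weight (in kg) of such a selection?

13

Subsets with value ≥ 94, sorted by total weight:
- item 2+item 3+item 5+item 6: weight 13, value 96
- item 3+item 6+item 7: weight 14, value 104
- item 1+item 2+item 3+item 6: weight 14, value 99
- item 2+item 4+item 6: weight 15, value 98
Minimum weight: 13 kg.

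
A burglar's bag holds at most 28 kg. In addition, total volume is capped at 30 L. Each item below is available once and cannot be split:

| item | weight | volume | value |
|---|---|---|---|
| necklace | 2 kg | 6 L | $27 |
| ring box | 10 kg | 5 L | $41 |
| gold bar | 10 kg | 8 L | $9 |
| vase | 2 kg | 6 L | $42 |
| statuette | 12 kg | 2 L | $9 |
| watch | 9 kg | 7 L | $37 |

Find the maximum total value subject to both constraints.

$147

Feasible sets respecting both limits:
- necklace+ring box+vase+watch: weight 23, volume 24, value 147
- ring box+vase+watch: weight 21, volume 18, value 120
- necklace+ring box+gold bar+vase: weight 24, volume 25, value 119
Best: $147.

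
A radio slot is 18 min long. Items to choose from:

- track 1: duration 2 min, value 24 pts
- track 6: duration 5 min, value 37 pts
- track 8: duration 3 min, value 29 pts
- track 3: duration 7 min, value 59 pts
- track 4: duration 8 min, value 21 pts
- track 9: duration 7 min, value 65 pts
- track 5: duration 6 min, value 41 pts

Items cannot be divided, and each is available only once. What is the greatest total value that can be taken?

This is a 0/1 knapsack; check combinations near the capacity.
- track 1+track 8+track 9+track 5: duration 2+3+7+6=18, value 24+29+65+41=159
- track 1+track 6+track 8+track 9: duration 2+5+3+7=17, value 24+37+29+65=155
- track 8+track 3+track 9: duration 3+7+7=17, value 29+59+65=153
- track 1+track 8+track 3+track 5: duration 2+3+7+6=18, value 24+29+59+41=153
- track 1+track 6+track 8+track 3: duration 2+5+3+7=17, value 24+37+29+59=149
Best: 159 pts.

159 pts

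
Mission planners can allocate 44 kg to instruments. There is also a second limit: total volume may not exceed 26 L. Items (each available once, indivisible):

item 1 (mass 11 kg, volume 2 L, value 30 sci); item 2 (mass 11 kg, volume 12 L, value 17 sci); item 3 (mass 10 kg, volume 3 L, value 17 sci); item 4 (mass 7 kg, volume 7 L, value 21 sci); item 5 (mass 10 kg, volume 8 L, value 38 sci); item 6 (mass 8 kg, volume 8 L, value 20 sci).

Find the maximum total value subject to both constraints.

109 sci

Feasible sets respecting both limits:
- item 1+item 4+item 5+item 6: mass 36, volume 25, value 109
- item 1+item 3+item 4+item 5: mass 38, volume 20, value 106
- item 1+item 3+item 5+item 6: mass 39, volume 21, value 105
- item 1+item 2+item 3+item 5: mass 42, volume 25, value 102
Best: 109 sci.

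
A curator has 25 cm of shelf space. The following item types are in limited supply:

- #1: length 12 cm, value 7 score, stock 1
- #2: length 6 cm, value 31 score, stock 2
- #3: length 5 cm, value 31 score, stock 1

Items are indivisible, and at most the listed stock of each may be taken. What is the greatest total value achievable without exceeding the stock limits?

93 score

Top feasible selections:
- 2×#2 + 1×#3: length 17, value 93
- 1×#1 + 1×#2 + 1×#3: length 23, value 69
Best: 93 score.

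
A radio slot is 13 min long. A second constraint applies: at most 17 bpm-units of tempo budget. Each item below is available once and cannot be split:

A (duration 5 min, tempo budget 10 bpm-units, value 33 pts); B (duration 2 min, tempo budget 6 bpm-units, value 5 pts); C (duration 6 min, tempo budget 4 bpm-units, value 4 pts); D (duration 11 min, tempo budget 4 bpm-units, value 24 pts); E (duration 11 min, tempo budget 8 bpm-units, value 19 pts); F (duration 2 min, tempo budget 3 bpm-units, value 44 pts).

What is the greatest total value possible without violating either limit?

81 pts

Feasible sets respecting both limits:
- A+C+F: duration 13, tempo budget 17, value 81
- A+F: duration 7, tempo budget 13, value 77
- D+F: duration 13, tempo budget 7, value 68
- E+F: duration 13, tempo budget 11, value 63
Best: 81 pts.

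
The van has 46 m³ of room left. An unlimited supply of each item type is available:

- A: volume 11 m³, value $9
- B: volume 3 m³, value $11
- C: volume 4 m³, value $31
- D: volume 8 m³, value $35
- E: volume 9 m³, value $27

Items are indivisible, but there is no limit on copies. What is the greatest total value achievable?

Best value-per-unit is C at 31/4, and filling with it alone uses volume 11×4=44. No mix of the others beats 11×31 = 341.

$341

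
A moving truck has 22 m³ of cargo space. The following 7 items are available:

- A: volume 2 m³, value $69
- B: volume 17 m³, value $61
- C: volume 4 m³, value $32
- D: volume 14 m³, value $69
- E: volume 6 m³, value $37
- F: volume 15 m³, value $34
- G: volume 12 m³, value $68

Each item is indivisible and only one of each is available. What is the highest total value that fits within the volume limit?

$175

Check high-value combinations within 22 m³:
- A+D+E: volume 2+14+6=22, value 69+69+37=175
- A+E+G: volume 2+6+12=20, value 69+37+68=174
- A+C+D: volume 2+4+14=20, value 69+32+69=170
Best: $175.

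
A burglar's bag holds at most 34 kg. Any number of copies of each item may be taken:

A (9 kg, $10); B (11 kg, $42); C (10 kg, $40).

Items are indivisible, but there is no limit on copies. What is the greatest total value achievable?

Best value-per-unit is C at 40/10; filling with it alone gives 3×40 = 120.
Optimal mix: 3×B → weight 33, value 126.

$126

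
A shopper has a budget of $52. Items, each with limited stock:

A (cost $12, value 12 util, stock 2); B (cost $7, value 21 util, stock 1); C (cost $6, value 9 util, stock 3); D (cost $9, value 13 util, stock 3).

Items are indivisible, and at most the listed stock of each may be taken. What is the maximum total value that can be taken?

87 util

Top feasible selections:
- 1×B + 3×C + 3×D: cost 52, value 87
- 1×A + 1×B + 1×C + 3×D: cost 52, value 81
Best: 87 util.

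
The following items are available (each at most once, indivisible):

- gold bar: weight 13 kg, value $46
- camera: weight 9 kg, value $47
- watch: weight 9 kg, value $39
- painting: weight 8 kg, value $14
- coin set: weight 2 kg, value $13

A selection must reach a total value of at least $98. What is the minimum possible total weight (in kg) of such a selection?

Subsets with value ≥ 98, sorted by total weight:
- camera+watch+coin set: weight 20, value 99
- gold bar+camera+coin set: weight 24, value 106
Minimum weight: 20 kg.

20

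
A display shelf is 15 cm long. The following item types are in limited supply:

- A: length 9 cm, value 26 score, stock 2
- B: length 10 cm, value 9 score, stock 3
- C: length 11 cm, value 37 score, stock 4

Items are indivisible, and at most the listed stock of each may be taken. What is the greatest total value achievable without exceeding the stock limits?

37 score

Best selections within length 15 and stock limits:
- 1×C: length 11, value 37
- 1×A: length 9, value 26
Best: 37 score.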